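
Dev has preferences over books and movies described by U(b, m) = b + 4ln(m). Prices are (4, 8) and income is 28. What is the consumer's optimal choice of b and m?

b* = 3, m* = 2

MU_b = 1, MU_m = 4/m.
MRS = 1 ÷ (4/m).
Tangency: set MRS = p_b/p_m = 4/8 = 0.5.
MRS depends only on m: 0.25·m = 0.5 ⇒ m* = 0.5/0.25 = 2.
From the budget, 4·b = 28 − 8·2 = 12, so b* = 3.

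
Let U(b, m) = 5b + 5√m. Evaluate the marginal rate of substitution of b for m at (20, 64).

MRS = 16

MU_b = 5, MU_m = 5/(2√m).
MRS = 5 ÷ (5/(2√m)).
At (20, 64): MRS = 16.
The indifference curve has slope −16 at this bundle.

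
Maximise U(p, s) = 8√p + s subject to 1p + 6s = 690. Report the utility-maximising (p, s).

p* = 576, s* = 19

MU_p = 8/(2√p), MU_s = 1.
MRS = 8/(2√p) ÷ 1.
Tangency: set MRS = p_p/p_s = 1/6.
MRS depends only on p: 4/√p = 1/6 ⇒ √p = 4/(1/6) = 24 ⇒ p* = 576.
From the budget, 6·s = 690 − 1·576 = 114, so s* = 19.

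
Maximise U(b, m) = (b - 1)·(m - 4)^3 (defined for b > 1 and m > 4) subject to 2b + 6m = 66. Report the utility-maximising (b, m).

b* = 6, m* = 9

MU_b = (m−4)^3, MU_m = 3·(b−1)·(m−4)^2.
MRS = (1/3)·(m−4)/(b−1).
Tangency: set MRS = p_b/p_m = 2/6 = 1/3.
So (1/3)·(m − 4)/(b − 1) = 1/3, i.e. (m − 4) = (b − 1).
Rewrite the budget in excess-of-subsistence terms: 2·(b − 1) + 6·(m − 4) = 66 − 2·1 − 6·4 = 40.
Substituting, 8·(b − 1) = 40, so b − 1 = 5 and b* = 6.
Then m − 4 = 5, so m* = 9.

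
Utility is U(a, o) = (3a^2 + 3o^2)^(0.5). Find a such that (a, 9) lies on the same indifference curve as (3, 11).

a = 7

U depends on (a, o) only through S = 3a^2 + 3o^2, so equal utility means equal S. At (3, 11): S = 390.
With o = 9: 3·9^2 = 243, so 3a^2 = 390 − 243 = 147, i.e. a^2 = 49.
Hence a = √49 = 7.
Check: U(7, 9) = 19.7484.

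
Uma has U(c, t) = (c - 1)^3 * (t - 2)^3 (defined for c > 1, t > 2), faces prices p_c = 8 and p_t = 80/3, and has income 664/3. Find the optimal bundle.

c* = 11, t* = 5

MU_c = 3·(c−1)^2·(t−2)^3, MU_t = 3·(c−1)^3·(t−2)^2.
MRS = (t−2)/(c−1).
Tangency: set MRS = p_c/p_t = 8/(80/3) = 0.3.
So (t − 2)/(c − 1) = 0.3, i.e. (t − 2) = 0.3·(c − 1).
Rewrite the budget in excess-of-subsistence terms: 8·(c − 1) + (80/3)·(t − 2) = 664/3 − 8·1 − (80/3)·2 = 160.
Substituting, 16·(c − 1) = 160, so c − 1 = 10 and c* = 11.
Then t − 2 = 0.3·10 = 3, so t* = 5.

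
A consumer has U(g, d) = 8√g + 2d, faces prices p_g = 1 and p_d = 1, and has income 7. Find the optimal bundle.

g* = 4, d* = 3

MU_g = 8/(2√g), MU_d = 2.
MRS = 8/(2√g) ÷ 2.
Tangency: set MRS = p_g/p_d = 1/1 = 1.
MRS depends only on g: 2/√g = 1 ⇒ √g = 2/1 = 2 ⇒ g* = 4.
From the budget, 1·d = 7 − 1·4 = 3, so d* = 3.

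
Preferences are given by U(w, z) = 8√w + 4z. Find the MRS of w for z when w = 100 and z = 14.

MRS = 0.1

MU_w = 8/(2√w), MU_z = 4.
MRS = 8/(2√w) ÷ 4.
At (100, 14): MRS = 0.1.
That is, one extra unit of w is worth 0.1 units of z at the margin.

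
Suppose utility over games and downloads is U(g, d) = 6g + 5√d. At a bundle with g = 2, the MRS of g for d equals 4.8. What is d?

MU_g = 6, MU_d = 5/(2√d).
MRS = 6 ÷ (5/(2√d)).
MRS depends only on d: 2.4·√d = 4.8 ⇒ √d = 4.8/2.4 = 2 ⇒ d = 4.

d = 4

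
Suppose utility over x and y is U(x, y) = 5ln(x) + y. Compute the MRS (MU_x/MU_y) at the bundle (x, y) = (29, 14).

MRS = 5/29

MU_x = 5/x, MU_y = 1.
MRS = 5/x ÷ 1.
At (29, 14): MRS = 5/29.
The indifference curve has slope −5/29 at this bundle.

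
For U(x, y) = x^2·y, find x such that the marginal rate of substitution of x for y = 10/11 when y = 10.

MU_x = 2·x·y and MU_y = x^2.
MRS = MU_x/MU_y = (2/1)·y/x.
Substitute y = 10: MRS = 20/x. Setting 20/x = 10/11 gives x = 20/(10/11) = 22.

x = 22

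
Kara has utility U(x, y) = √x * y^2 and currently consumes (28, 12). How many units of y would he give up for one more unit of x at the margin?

MRS = 3/28

MU_x = 0.5·x^(-0.5)·y^2 and MU_y = 2·√x·y.
MRS = MU_x/MU_y = (0.25)·y/x.
At (28, 12): MRS = 3/28.
The indifference curve has slope −3/28 at this bundle.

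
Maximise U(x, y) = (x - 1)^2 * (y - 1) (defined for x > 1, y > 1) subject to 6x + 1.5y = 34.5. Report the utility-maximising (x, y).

x* = 4, y* = 7

MU_x = 2·(x−1)·(y−1), MU_y = (x−1)^2.
MRS = (2/1)·(y−1)/(x−1).
Tangency: set MRS = p_x/p_y = 6/1.5 = 4.
So (2/1)·(y − 1)/(x − 1) = 4, i.e. (y − 1) = 2·(x − 1).
Rewrite the budget in excess-of-subsistence terms: 6·(x − 1) + 1.5·(y − 1) = 34.5 − 6·1 − 1.5·1 = 27.
Substituting, 9·(x − 1) = 27, so x − 1 = 3 and x* = 4.
Then y − 1 = 2·3 = 6, so y* = 7.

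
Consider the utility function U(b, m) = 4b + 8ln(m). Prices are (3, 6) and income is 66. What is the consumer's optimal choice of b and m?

b* = 20, m* = 1

MU_b = 4, MU_m = 8/m.
MRS = 4 ÷ (8/m).
Tangency: set MRS = p_b/p_m = 3/6 = 0.5.
MRS depends only on m: 0.5·m = 0.5 ⇒ m* = 0.5/0.5 = 1.
From the budget, 3·b = 66 − 6·1 = 60, so b* = 20.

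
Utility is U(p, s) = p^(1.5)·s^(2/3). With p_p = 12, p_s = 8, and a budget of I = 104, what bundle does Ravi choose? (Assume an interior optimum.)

p* = 6, s* = 4

MU_p = 1.5·√p·s^(2/3) and MU_s = 2/3·p^(1.5)·s^(-1/3).
MRS = MU_p/MU_s = (2.25)·s/p.
Tangency: set MRS = p_p/p_s = 12/8 = 1.5.
So (2.25)·s/p = 1.5, i.e. s = (2/3)·p.
Substitute into the budget 12·p + 8·s = 104: (52/3)·p = 104, so p* = 6.
Then s* = (2/3)·6 = 4.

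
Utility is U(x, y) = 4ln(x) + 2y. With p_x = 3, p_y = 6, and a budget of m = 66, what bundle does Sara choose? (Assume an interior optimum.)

x* = 4, y* = 9

MU_x = 4/x, MU_y = 2.
MRS = 4/x ÷ 2.
Tangency: set MRS = p_x/p_y = 3/6 = 0.5.
MRS depends only on x: 2/x = 0.5 ⇒ x* = 2/0.5 = 4.
From the budget, 6·y = 66 − 3·4 = 54, so y* = 9.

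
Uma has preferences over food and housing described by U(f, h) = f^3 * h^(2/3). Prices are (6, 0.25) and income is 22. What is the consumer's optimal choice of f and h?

MU_f = 3·f^2·h^(2/3) and MU_h = 2/3·f^3·h^(-1/3).
MRS = MU_f/MU_h = (4.5)·h/f.
Tangency: set MRS = p_f/p_h = 6/0.25 = 24.
So (4.5)·h/f = 24, i.e. h = (16/3)·f.
Substitute into the budget 6·f + 0.25·h = 22: (22/3)·f = 22, so f* = 3.
Then h* = (16/3)·3 = 16.

f* = 3, h* = 16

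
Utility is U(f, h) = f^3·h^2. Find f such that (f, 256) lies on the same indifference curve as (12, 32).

U(12, 32) = 1769472.
Set U(f, 256) = 1769472 and solve.
With h = 256: 256^2 = 65536, so f^3 = 1769472/65536 = 27; taking the cube root, f = 3.
Check: U(3, 256) = 1769472.

f = 3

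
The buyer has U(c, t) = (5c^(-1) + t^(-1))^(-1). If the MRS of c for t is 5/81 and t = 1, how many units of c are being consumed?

For CES with ρ = -1, MRS = (5/1)·(t/c)^2.
Setting (5/1)·(1/c)^2 = 5/81 gives (1/c)^2 = 1/81, so 1/c = 1/9 and c = 9.

c = 9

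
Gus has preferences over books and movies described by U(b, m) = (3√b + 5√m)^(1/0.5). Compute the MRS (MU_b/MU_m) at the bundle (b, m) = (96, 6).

For CES with ρ = 0.5, MRS = (3/5)·√(m/b).
At (96, 6): MRS = 0.15.
So at (96, 6) the consumer would give up 0.15 units of m for one more unit of b.

MRS = 0.15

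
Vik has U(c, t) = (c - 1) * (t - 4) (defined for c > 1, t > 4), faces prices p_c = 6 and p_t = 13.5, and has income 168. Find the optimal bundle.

MU_c = (t−4), MU_t = (c−1).
MRS = (t−4)/(c−1).
Tangency: set MRS = p_c/p_t = 6/13.5 = 4/9.
So (t − 4)/(c − 1) = 4/9, i.e. (t − 4) = (4/9)·(c − 1).
Rewrite the budget in excess-of-subsistence terms: 6·(c − 1) + 13.5·(t − 4) = 168 − 6·1 − 13.5·4 = 108.
Substituting, 12·(c − 1) = 108, so c − 1 = 9 and c* = 10.
Then t − 4 = (4/9)·9 = 4, so t* = 8.

c* = 10, t* = 8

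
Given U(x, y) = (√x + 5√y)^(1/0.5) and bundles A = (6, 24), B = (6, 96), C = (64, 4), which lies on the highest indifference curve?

Evaluate utility at each bundle:
U(A) = 726.000.
U(B) = 2646.000.
U(C) = 324.000.
Highest utility is B, so B ≻ A ≻ C.

Bundle B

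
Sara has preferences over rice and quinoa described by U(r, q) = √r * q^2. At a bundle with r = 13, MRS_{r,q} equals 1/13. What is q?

MU_r = 0.5·r^(-0.5)·q^2 and MU_q = 2·√r·q.
MRS = MU_r/MU_q = (0.25)·q/r.
Substitute r = 13: MRS = q/52. Setting q/52 = 1/13 gives q = (1/13)·52 = 4.

q = 4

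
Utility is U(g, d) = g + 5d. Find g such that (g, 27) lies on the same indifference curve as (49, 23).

g = 29

U(49, 23) = 164.
Set U(g, 27) = 164 and solve.
g + 5·27 = 164 ⇒ g = 29 ⇒ g = 29.
Check: U(29, 27) = 164.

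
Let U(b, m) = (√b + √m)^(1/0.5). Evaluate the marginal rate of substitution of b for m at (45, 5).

For CES with ρ = 0.5, MRS = √(m/b).
At (45, 5): MRS = 1/3.
So at (45, 5) the consumer would give up 1/3 units of m for one more unit of b.

MRS = 1/3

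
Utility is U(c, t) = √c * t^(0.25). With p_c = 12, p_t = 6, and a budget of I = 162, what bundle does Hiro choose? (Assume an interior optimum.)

c* = 9, t* = 9

MU_c = 0.5·c^(-0.5)·t^(0.25) and MU_t = 0.25·√c·t^(-0.75).
MRS = MU_c/MU_t = (2)·t/c.
Tangency: set MRS = p_c/p_t = 12/6 = 2.
So (2)·t/c = 2, i.e. t = c.
Substitute into the budget 12·c + 6·t = 162: 18·c = 162, so c* = 9.
Then t* = 9.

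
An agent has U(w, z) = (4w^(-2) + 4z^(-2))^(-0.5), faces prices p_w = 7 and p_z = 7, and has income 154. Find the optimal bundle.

For CES with ρ = -2, MRS = (z/w)^3.
Tangency: set MRS = p_w/p_z = 7/7 = 1.
So (z/w)^3 = 1; taking the cube root, z/w = 1, i.e. z = w.
Substitute into the budget 7·w + 7·z = 154: 14·w = 154, so w* = 11 and z* = 11.

w* = 11, z* = 11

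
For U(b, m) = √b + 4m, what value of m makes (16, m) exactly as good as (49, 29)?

m = 29.75

U(49, 29) = 123.
Set U(16, m) = 123 and solve.
With b = 16: √16 = 4, so 4m = 123 − 4 = 119 and m = 29.75.
Check: U(16, 29.75) = 123.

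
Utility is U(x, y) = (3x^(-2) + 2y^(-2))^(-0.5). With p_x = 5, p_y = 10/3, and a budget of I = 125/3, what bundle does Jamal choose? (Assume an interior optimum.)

x* = 5, y* = 5

For CES with ρ = -2, MRS = (3/2)·(y/x)^3.
Tangency: set MRS = p_x/p_y = 5/(10/3) = 1.5.
So (y/x)^3 = 1; taking the cube root, y/x = 1, i.e. y = x.
Substitute into the budget 5·x + (10/3)·y = 125/3: (25/3)·x = 125/3, so x* = 5 and y* = 5.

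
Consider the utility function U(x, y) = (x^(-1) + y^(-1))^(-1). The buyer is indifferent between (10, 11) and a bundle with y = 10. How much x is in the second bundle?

U depends on (x, y) only through S = x^(-1) + y^(-1), so equal utility means equal S. At (10, 11): S = 21/110.
With y = 10: 10^(-1) = 0.1, so x^(-1) = 21/110 − 0.1 = 1/11.
Hence x = 1/(1/11) = 11.
Check: U(11, 10) = 5.2381.

x = 11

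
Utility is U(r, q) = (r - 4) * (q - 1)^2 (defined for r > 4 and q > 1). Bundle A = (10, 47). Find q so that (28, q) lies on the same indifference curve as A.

U(10, 47) = 12696.
Set U(28, q) = 12696 and solve.
With r = 28: (28 − 4) = 24, so (q − 1)^2 = 12696/24 = 529.
Taking the square root (with q > 1): q − 1 = 23, so q = 24.
Check: U(28, 24) = 12696.

q = 24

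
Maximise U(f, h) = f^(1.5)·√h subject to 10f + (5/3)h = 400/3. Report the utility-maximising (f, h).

f* = 10, h* = 20

MU_f = 1.5·√f·√h and MU_h = 0.5·f^(1.5)·h^(-0.5).
MRS = MU_f/MU_h = (3)·h/f.
Tangency: set MRS = p_f/p_h = 10/(5/3) = 6.
So (3)·h/f = 6, i.e. h = 2·f.
Substitute into the budget 10·f + (5/3)·h = 400/3: (40/3)·f = 400/3, so f* = 10.
Then h* = 2·10 = 20.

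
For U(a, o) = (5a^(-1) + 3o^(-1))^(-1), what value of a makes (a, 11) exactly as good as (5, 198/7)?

U depends on (a, o) only through S = 5a^(-1) + 3o^(-1), so equal utility means equal S. At (5, 198/7): S = 73/66.
With o = 11: 3·11^(-1) = 3/11, so 5a^(-1) = 73/66 − 3/11 = 5/6, i.e. a^(-1) = 1/6.
Hence a = 1/(1/6) = 6.
Check: U(6, 11) = 0.9041.

a = 6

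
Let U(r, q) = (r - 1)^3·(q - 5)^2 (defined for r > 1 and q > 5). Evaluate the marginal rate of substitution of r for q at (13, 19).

MU_r = 3·(r−1)^2·(q−5)^2, MU_q = 2·(r−1)^3·(q−5).
MRS = (3/2)·(q−5)/(r−1).
At (13, 19): MRS = 1.75.
So at (13, 19) the consumer would give up 1.75 units of q for one more unit of r.

MRS = 1.75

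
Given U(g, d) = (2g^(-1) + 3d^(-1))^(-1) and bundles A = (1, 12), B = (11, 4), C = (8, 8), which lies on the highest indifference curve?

Bundle C

Evaluate utility at each bundle:
U(A) = 0.444.
U(B) = 1.073.
U(C) = 1.600.
Highest utility is C, so C ≻ B ≻ A.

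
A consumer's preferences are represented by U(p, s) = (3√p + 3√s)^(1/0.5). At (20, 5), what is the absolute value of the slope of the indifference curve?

MRS = 0.5

For CES with ρ = 0.5, MRS = √(s/p).
At (20, 5): MRS = 0.5.
The indifference curve has slope −0.5 at this bundle.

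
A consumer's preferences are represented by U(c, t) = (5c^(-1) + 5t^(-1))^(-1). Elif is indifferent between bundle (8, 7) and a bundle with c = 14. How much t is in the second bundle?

U depends on (c, t) only through S = 5c^(-1) + 5t^(-1), so equal utility means equal S. At (8, 7): S = 75/56.
With c = 14: 5·14^(-1) = 5/14, so 5t^(-1) = 75/56 − 5/14 = 55/56, i.e. t^(-1) = 11/56.
Hence t = 1/(11/56) = 56/11.
Check: U(14, 56/11) = 0.7467.

t = 56/11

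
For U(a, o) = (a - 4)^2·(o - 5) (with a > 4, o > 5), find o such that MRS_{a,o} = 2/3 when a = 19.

o = 10

MU_a = 2·(a−4)·(o−5), MU_o = (a−4)^2.
MRS = (2/1)·(o−5)/(a−4).
Substitute a = 19: MRS = (o − 5)/7.5. Setting this equal to 2/3 gives o − 5 = (2/3)·7.5 = 5, so o = 10.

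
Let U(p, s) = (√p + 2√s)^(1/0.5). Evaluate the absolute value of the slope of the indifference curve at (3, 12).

MRS = 1

For CES with ρ = 0.5, MRS = (1/2)·√(s/p).
At (3, 12): MRS = 1.
That is, one extra unit of p is worth 1 units of s at the margin.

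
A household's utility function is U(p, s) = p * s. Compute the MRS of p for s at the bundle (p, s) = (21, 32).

MU_p = s and MU_s = p.
MRS = MU_p/MU_s = s/p.
At (21, 32): MRS = 32/21.
That is, one extra unit of p is worth 32/21 units of s at the margin.

MRS = 32/21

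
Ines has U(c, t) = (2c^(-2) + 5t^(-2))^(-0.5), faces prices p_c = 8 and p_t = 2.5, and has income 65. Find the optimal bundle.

c* = 5, t* = 10

For CES with ρ = -2, MRS = (2/5)·(t/c)^3.
Tangency: set MRS = p_c/p_t = 8/2.5 = 3.2.
So (t/c)^3 = 8; taking the cube root, t/c = 2, i.e. t = 2·c.
Substitute into the budget 8·c + 2.5·t = 65: 13·c = 65, so c* = 5 and t* = 2·5 = 10.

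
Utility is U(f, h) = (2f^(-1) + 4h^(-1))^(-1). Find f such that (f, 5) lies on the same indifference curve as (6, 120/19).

f = 12

U depends on (f, h) only through S = 2f^(-1) + 4h^(-1), so equal utility means equal S. At (6, 120/19): S = 29/30.
With h = 5: 4·5^(-1) = 0.8, so 2f^(-1) = 29/30 − 0.8 = 1/6, i.e. f^(-1) = 1/12.
Hence f = 1/(1/12) = 12.
Check: U(12, 5) = 1.0345.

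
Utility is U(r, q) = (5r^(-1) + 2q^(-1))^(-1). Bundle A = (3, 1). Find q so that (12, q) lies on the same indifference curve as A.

U depends on (r, q) only through S = 5r^(-1) + 2q^(-1), so equal utility means equal S. At (3, 1): S = 11/3.
With r = 12: 5·12^(-1) = 5/12, so 2q^(-1) = 11/3 − 5/12 = 3.25, i.e. q^(-1) = 1.625.
Hence q = 1/1.625 = 8/13.
Check: U(12, 8/13) = 0.2727.

q = 8/13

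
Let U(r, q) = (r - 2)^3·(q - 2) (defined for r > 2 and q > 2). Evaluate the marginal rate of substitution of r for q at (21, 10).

MU_r = 3·(r−2)^2·(q−2), MU_q = (r−2)^3.
MRS = (3/1)·(q−2)/(r−2).
At (21, 10): MRS = 24/19.
The indifference curve has slope −24/19 at this bundle.

MRS = 24/19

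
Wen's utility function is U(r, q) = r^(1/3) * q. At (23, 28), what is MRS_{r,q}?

MRS = 28/69

MU_r = 1/3·r^(-2/3)·q and MU_q = r^(1/3).
MRS = MU_r/MU_q = (1/3)·q/r.
At (23, 28): MRS = 28/69.
That is, one extra unit of r is worth 28/69 units of q at the margin.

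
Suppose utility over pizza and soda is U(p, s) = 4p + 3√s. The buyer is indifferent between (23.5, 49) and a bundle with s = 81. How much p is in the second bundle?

p = 22

U(23.5, 49) = 115.
Set U(p, 81) = 115 and solve.
With s = 81: √81 = 9, so 4p = 115 − 3·9 = 88 and p = 22.
Check: U(22, 81) = 115.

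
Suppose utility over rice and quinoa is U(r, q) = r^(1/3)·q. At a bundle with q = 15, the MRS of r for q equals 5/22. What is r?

MU_r = 1/3·r^(-2/3)·q and MU_q = r^(1/3).
MRS = MU_r/MU_q = (1/3)·q/r.
Substitute q = 15: MRS = 5/r. Setting 5/r = 5/22 gives r = 5/(5/22) = 22.

r = 22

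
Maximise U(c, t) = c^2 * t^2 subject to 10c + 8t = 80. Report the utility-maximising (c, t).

c* = 4, t* = 5

MU_c = 2·c·t^2 and MU_t = 2·c^2·t.
MRS = MU_c/MU_t = t/c.
Tangency: set MRS = p_c/p_t = 10/8 = 1.25.
So t/c = 1.25, i.e. t = 1.25·c.
Substitute into the budget 10·c + 8·t = 80: 20·c = 80, so c* = 4.
Then t* = 1.25·4 = 5.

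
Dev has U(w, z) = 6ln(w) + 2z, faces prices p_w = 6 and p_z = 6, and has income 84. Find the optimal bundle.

w* = 3, z* = 11

MU_w = 6/w, MU_z = 2.
MRS = 6/w ÷ 2.
Tangency: set MRS = p_w/p_z = 6/6 = 1.
MRS depends only on w: 3/w = 1 ⇒ w* = 3/1 = 3.
From the budget, 6·z = 84 − 6·3 = 66, so z* = 11.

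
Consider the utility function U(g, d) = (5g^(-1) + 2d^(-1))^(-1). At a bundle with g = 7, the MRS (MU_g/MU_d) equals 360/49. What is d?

d = 12

For CES with ρ = -1, MRS = (5/2)·(d/g)^2.
Setting (5/2)·(d/7)^2 = 360/49 gives (d/7)^2 = 144/49, so d/7 = 12/7 and d = 12.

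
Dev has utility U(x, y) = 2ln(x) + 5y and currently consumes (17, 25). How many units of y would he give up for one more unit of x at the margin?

MU_x = 2/x, MU_y = 5.
MRS = 2/x ÷ 5.
At (17, 25): MRS = 2/85.
So at (17, 25) the consumer would give up 2/85 units of y for one more unit of x.

MRS = 2/85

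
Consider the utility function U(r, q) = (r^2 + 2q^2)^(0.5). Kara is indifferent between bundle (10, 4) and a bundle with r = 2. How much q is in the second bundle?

U depends on (r, q) only through S = r^2 + 2q^2, so equal utility means equal S. At (10, 4): S = 132.
With r = 2: 2^2 = 4, so 2q^2 = 132 − 4 = 128, i.e. q^2 = 64.
Hence q = √64 = 8.
Check: U(2, 8) = 11.4891.

q = 8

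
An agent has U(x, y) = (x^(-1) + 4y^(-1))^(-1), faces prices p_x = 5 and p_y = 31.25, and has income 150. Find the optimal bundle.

x* = 5, y* = 4

For CES with ρ = -1, MRS = (1/4)·(y/x)^2.
Tangency: set MRS = p_x/p_y = 5/31.25 = 4/25.
So (y/x)^2 = 16/25; taking the square root, y/x = 0.8, i.e. y = 0.8·x.
Substitute into the budget 5·x + 31.25·y = 150: 30·x = 150, so x* = 5 and y* = 0.8·5 = 4.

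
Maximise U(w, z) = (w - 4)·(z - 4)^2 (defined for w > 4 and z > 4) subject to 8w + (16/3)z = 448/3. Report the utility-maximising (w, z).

MU_w = (z−4)^2, MU_z = 2·(w−4)·(z−4).
MRS = (1/2)·(z−4)/(w−4).
Tangency: set MRS = p_w/p_z = 8/(16/3) = 1.5.
So (1/2)·(z − 4)/(w − 4) = 1.5, i.e. (z − 4) = 3·(w − 4).
Rewrite the budget in excess-of-subsistence terms: 8·(w − 4) + (16/3)·(z − 4) = 448/3 − 8·4 − (16/3)·4 = 96.
Substituting, 24·(w − 4) = 96, so w − 4 = 4 and w* = 8.
Then z − 4 = 3·4 = 12, so z* = 16.

w* = 8, z* = 16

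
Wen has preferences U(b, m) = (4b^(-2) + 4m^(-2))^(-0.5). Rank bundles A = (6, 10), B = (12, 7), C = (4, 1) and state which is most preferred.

Bundle B

Evaluate utility at each bundle:
U(A) = 2.572.
U(B) = 3.023.
U(C) = 0.485.
Highest utility is B, so B ≻ A ≻ C.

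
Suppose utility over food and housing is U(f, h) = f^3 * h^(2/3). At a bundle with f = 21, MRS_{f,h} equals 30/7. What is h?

MU_f = 3·f^2·h^(2/3) and MU_h = 2/3·f^3·h^(-1/3).
MRS = MU_f/MU_h = (4.5)·h/f.
Substitute f = 21: MRS = h/(14/3). Setting h/(14/3) = 30/7 gives h = (30/7)·(14/3) = 20.

h = 20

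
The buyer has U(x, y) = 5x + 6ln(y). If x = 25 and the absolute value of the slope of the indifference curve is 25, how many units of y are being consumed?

MU_x = 5, MU_y = 6/y.
MRS = 5 ÷ (6/y).
MRS depends only on y: (5/6)·y = 25 ⇒ y = 25/(5/6) = 30.

y = 30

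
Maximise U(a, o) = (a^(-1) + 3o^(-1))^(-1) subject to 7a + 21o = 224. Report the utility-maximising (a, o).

For CES with ρ = -1, MRS = (1/3)·(o/a)^2.
Tangency: set MRS = p_a/p_o = 7/21 = 1/3.
So (o/a)^2 = 1; taking the square root, o/a = 1, i.e. o = a.
Substitute into the budget 7·a + 21·o = 224: 28·a = 224, so a* = 8 and o* = 8.

a* = 8, o* = 8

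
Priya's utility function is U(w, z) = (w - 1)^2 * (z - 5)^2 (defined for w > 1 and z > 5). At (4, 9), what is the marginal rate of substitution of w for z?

MU_w = 2·(w−1)·(z−5)^2, MU_z = 2·(w−1)^2·(z−5).
MRS = (z−5)/(w−1).
At (4, 9): MRS = 4/3.
That is, one extra unit of w is worth 4/3 units of z at the margin.

MRS = 4/3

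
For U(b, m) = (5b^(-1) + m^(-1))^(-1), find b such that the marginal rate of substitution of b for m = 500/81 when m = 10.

b = 9

For CES with ρ = -1, MRS = (5/1)·(m/b)^2.
Setting (5/1)·(10/b)^2 = 500/81 gives (10/b)^2 = 100/81, so 10/b = 10/9 and b = 9.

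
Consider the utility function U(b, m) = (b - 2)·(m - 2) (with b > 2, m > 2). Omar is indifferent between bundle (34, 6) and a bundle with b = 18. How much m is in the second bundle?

U(34, 6) = 128.
Set U(18, m) = 128 and solve.
With b = 18: (18 − 2) = 16, so (m − 2) = 128/16 = 8.
So m = 2 + 8 = 10.
Check: U(18, 10) = 128.

m = 10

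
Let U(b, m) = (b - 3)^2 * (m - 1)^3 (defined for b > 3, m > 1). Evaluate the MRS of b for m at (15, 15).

MRS = 7/9

MU_b = 2·(b−3)·(m−1)^3, MU_m = 3·(b−3)^2·(m−1)^2.
MRS = (2/3)·(m−1)/(b−3).
At (15, 15): MRS = 7/9.
So at (15, 15) the consumer would give up 7/9 units of m for one more unit of b.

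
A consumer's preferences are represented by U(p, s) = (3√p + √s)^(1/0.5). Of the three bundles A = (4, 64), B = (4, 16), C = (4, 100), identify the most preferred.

Bundle C

Evaluate utility at each bundle:
U(A) = 196.000.
U(B) = 100.000.
U(C) = 256.000.
Highest utility is C, so C ≻ A ≻ B.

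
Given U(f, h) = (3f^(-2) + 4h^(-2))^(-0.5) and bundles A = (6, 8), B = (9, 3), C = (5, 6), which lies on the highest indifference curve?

Evaluate utility at each bundle:
U(A) = 2.619.
U(B) = 1.441.
U(C) = 2.080.
Highest utility is A, so A ≻ C ≻ B.

Bundle A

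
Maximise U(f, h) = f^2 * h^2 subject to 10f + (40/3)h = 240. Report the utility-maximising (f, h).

f* = 12, h* = 9

MU_f = 2·f·h^2 and MU_h = 2·f^2·h.
MRS = MU_f/MU_h = h/f.
Tangency: set MRS = p_f/p_h = 10/(40/3) = 0.75.
So h/f = 0.75, i.e. h = 0.75·f.
Substitute into the budget 10·f + (40/3)·h = 240: 20·f = 240, so f* = 12.
Then h* = 0.75·12 = 9.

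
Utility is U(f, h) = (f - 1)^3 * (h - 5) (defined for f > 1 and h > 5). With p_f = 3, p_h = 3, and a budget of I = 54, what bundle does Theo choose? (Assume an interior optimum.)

MU_f = 3·(f−1)^2·(h−5), MU_h = (f−1)^3.
MRS = (3/1)·(h−5)/(f−1).
Tangency: set MRS = p_f/p_h = 3/3 = 1.
So (3/1)·(h − 5)/(f − 1) = 1, i.e. (h − 5) = (1/3)·(f − 1).
Rewrite the budget in excess-of-subsistence terms: 3·(f − 1) + 3·(h − 5) = 54 − 3·1 − 3·5 = 36.
Substituting, 4·(f − 1) = 36, so f − 1 = 9 and f* = 10.
Then h − 5 = (1/3)·9 = 3, so h* = 8.

f* = 10, h* = 8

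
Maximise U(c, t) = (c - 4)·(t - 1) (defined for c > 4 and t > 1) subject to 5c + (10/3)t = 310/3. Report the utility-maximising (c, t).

c* = 12, t* = 13

MU_c = (t−1), MU_t = (c−4).
MRS = (t−1)/(c−4).
Tangency: set MRS = p_c/p_t = 5/(10/3) = 1.5.
So (t − 1)/(c − 4) = 1.5, i.e. (t − 1) = 1.5·(c − 4).
Rewrite the budget in excess-of-subsistence terms: 5·(c − 4) + (10/3)·(t − 1) = 310/3 − 5·4 − (10/3)·1 = 80.
Substituting, 10·(c − 4) = 80, so c − 4 = 8 and c* = 12.
Then t − 1 = 1.5·8 = 12, so t* = 13.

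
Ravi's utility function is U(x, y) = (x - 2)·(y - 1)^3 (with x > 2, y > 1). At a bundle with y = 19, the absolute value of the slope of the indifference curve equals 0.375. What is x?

MU_x = (y−1)^3, MU_y = 3·(x−2)·(y−1)^2.
MRS = (1/3)·(y−1)/(x−2).
Substitute y = 19: MRS = 6/(x − 2). Setting this equal to 0.375 gives x − 2 = 6/0.375 = 16, so x = 18.

x = 18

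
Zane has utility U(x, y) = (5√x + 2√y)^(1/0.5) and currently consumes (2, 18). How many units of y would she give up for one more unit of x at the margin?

MRS = 7.5

For CES with ρ = 0.5, MRS = (5/2)·√(y/x).
At (2, 18): MRS = 7.5.
That is, one extra unit of x is worth 7.5 units of y at the margin.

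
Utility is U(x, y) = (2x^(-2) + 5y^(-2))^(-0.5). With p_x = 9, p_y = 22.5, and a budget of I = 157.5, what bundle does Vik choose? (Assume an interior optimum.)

x* = 5, y* = 5

For CES with ρ = -2, MRS = (2/5)·(y/x)^3.
Tangency: set MRS = p_x/p_y = 9/22.5 = 0.4.
So (y/x)^3 = 1; taking the cube root, y/x = 1, i.e. y = x.
Substitute into the budget 9·x + 22.5·y = 157.5: 31.5·x = 157.5, so x* = 5 and y* = 5.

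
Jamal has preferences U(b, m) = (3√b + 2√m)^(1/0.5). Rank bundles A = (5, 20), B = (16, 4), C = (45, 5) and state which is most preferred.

Bundle C

Evaluate utility at each bundle:
U(A) = 245.000.
U(B) = 256.000.
U(C) = 605.000.
Highest utility is C, so C ≻ B ≻ A.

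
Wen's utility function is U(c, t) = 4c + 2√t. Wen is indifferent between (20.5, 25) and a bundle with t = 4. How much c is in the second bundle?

c = 22

U(20.5, 25) = 92.
Set U(c, 4) = 92 and solve.
With t = 4: √4 = 2, so 4c = 92 − 2·2 = 88 and c = 22.
Check: U(22, 4) = 92.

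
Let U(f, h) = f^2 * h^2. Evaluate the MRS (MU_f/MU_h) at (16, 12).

MRS = 0.75

MU_f = 2·f·h^2 and MU_h = 2·f^2·h.
MRS = MU_f/MU_h = h/f.
At (16, 12): MRS = 0.75.
The indifference curve has slope −0.75 at this bundle.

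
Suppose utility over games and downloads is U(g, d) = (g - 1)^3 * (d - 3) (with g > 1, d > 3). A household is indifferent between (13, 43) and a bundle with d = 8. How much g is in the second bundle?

g = 25

U(13, 43) = 69120.
Set U(g, 8) = 69120 and solve.
With d = 8: (8 − 3) = 5, so (g − 1)^3 = 69120/5 = 13824.
Taking the cube root (with g > 1): g − 1 = 24, so g = 25.
Check: U(25, 8) = 69120.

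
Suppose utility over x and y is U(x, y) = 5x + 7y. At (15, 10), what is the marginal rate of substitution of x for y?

MRS = 5/7

MU_x = 5, MU_y = 7, so MRS = 5/7 at every bundle.
At (15, 10): MRS = 5/7.
So at (15, 10) the consumer would give up 5/7 units of y for one more unit of x.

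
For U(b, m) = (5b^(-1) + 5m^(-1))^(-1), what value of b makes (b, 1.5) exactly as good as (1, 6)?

b = 2

U depends on (b, m) only through S = 5b^(-1) + 5m^(-1), so equal utility means equal S. At (1, 6): S = 35/6.
With m = 1.5: 5·1.5^(-1) = 10/3, so 5b^(-1) = 35/6 − 10/3 = 2.5, i.e. b^(-1) = 0.5.
Hence b = 1/0.5 = 2.
Check: U(2, 1.5) = 0.1714.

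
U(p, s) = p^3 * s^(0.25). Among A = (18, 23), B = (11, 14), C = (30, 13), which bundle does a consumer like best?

Evaluate utility at each bundle:
U(A) = 12771.723.
U(B) = 2574.602.
U(C) = 51268.381.
Highest utility is C, so C ≻ A ≻ B.

Bundle C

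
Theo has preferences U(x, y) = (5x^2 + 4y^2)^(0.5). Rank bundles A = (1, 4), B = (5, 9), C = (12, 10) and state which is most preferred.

Evaluate utility at each bundle:
U(A) = 8.307.
U(B) = 21.190.
U(C) = 33.466.
Highest utility is C, so C ≻ B ≻ A.

Bundle C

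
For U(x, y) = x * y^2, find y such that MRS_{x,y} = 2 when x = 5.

MU_x = y^2 and MU_y = 2·x·y.
MRS = MU_x/MU_y = (1/2)·y/x.
Substitute x = 5: MRS = y/10. Setting y/10 = 2 gives y = 2·10 = 20.

y = 20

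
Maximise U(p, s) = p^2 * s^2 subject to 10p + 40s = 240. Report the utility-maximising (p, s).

p* = 12, s* = 3

MU_p = 2·p·s^2 and MU_s = 2·p^2·s.
MRS = MU_p/MU_s = s/p.
Tangency: set MRS = p_p/p_s = 10/40 = 0.25.
So s/p = 0.25, i.e. s = 0.25·p.
Substitute into the budget 10·p + 40·s = 240: 20·p = 240, so p* = 12.
Then s* = 0.25·12 = 3.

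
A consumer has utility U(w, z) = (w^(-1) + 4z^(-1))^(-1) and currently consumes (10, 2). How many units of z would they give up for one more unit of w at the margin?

MRS = 1/100

For CES with ρ = -1, MRS = (1/4)·(z/w)^2.
At (10, 2): MRS = 1/100.
The indifference curve has slope −1/100 at this bundle.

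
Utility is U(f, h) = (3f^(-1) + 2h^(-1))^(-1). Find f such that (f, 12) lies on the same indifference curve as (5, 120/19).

f = 4

U depends on (f, h) only through S = 3f^(-1) + 2h^(-1), so equal utility means equal S. At (5, 120/19): S = 11/12.
With h = 12: 2·12^(-1) = 1/6, so 3f^(-1) = 11/12 − 1/6 = 0.75, i.e. f^(-1) = 0.25.
Hence f = 1/0.25 = 4.
Check: U(4, 12) = 1.0909.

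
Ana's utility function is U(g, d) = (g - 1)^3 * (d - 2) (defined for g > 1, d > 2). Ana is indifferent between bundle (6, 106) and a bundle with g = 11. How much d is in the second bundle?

U(6, 106) = 13000.
Set U(11, d) = 13000 and solve.
With g = 11: (11 − 1)^3 = 1000, so (d − 2) = 13000/1000 = 13.
So d = 2 + 13 = 15.
Check: U(11, 15) = 13000.

d = 15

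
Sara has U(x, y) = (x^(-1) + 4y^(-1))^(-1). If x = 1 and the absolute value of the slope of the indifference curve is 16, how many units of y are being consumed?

y = 8

For CES with ρ = -1, MRS = (1/4)·(y/x)^2.
Setting (1/4)·(y/1)^2 = 16 gives (y/1)^2 = 64, so y/1 = 8 and y = 8.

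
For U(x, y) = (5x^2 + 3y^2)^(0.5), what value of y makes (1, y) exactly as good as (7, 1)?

y = 9

U depends on (x, y) only through S = 5x^2 + 3y^2, so equal utility means equal S. At (7, 1): S = 248.
With x = 1: 5·1^2 = 5, so 3y^2 = 248 − 5 = 243, i.e. y^2 = 81.
Hence y = √81 = 9.
Check: U(1, 9) = 15.748.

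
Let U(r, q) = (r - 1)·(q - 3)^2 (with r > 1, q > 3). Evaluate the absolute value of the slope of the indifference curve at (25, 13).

MRS = 5/24

MU_r = (q−3)^2, MU_q = 2·(r−1)·(q−3).
MRS = (1/2)·(q−3)/(r−1).
At (25, 13): MRS = 5/24.
So at (25, 13) the consumer would give up 5/24 units of q for one more unit of r.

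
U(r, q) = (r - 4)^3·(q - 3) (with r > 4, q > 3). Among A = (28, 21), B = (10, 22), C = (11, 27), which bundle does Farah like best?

Evaluate utility at each bundle:
U(A) = 248832.
U(B) = 4104.
U(C) = 8232.
Highest utility is A, so A ≻ C ≻ B.

Bundle A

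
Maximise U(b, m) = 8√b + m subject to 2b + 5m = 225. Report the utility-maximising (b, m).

MU_b = 8/(2√b), MU_m = 1.
MRS = 8/(2√b) ÷ 1.
Tangency: set MRS = p_b/p_m = 2/5 = 0.4.
MRS depends only on b: 4/√b = 0.4 ⇒ √b = 4/0.4 = 10 ⇒ b* = 100.
From the budget, 5·m = 225 − 2·100 = 25, so m* = 5.

b* = 100, m* = 5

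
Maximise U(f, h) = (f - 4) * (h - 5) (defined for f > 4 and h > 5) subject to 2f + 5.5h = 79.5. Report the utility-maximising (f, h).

MU_f = (h−5), MU_h = (f−4).
MRS = (h−5)/(f−4).
Tangency: set MRS = p_f/p_h = 2/5.5 = 4/11.
So (h − 5)/(f − 4) = 4/11, i.e. (h − 5) = (4/11)·(f − 4).
Rewrite the budget in excess-of-subsistence terms: 2·(f − 4) + 5.5·(h − 5) = 79.5 − 2·4 − 5.5·5 = 44.
Substituting, 4·(f − 4) = 44, so f − 4 = 11 and f* = 15.
Then h − 5 = (4/11)·11 = 4, so h* = 9.

f* = 15, h* = 9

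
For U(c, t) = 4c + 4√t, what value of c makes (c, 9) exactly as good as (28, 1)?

c = 26

U(28, 1) = 116.
Set U(c, 9) = 116 and solve.
With t = 9: √9 = 3, so 4c = 116 − 4·3 = 104 and c = 26.
Check: U(26, 9) = 116.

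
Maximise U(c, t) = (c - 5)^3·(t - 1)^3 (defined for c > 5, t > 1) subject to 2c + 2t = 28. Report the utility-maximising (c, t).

c* = 9, t* = 5

MU_c = 3·(c−5)^2·(t−1)^3, MU_t = 3·(c−5)^3·(t−1)^2.
MRS = (t−1)/(c−5).
Tangency: set MRS = p_c/p_t = 2/2 = 1.
So (t − 1)/(c − 5) = 1, i.e. (t − 1) = (c − 5).
Rewrite the budget in excess-of-subsistence terms: 2·(c − 5) + 2·(t − 1) = 28 − 2·5 − 2·1 = 16.
Substituting, 4·(c − 5) = 16, so c − 5 = 4 and c* = 9.
Then t − 1 = 4, so t* = 5.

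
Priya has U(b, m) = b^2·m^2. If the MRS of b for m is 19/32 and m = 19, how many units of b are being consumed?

b = 32

MU_b = 2·b·m^2 and MU_m = 2·b^2·m.
MRS = MU_b/MU_m = m/b.
Substitute m = 19: MRS = 19/b. Setting 19/b = 19/32 gives b = 19/(19/32) = 32.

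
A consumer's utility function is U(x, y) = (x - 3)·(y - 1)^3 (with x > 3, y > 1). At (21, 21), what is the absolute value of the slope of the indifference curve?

MRS = 10/27

MU_x = (y−1)^3, MU_y = 3·(x−3)·(y−1)^2.
MRS = (1/3)·(y−1)/(x−3).
At (21, 21): MRS = 10/27.
The indifference curve has slope −10/27 at this bundle.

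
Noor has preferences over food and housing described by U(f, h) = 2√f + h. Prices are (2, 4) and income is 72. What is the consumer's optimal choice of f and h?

f* = 4, h* = 16

MU_f = 2/(2√f), MU_h = 1.
MRS = 2/(2√f) ÷ 1.
Tangency: set MRS = p_f/p_h = 2/4 = 0.5.
MRS depends only on f: 1/√f = 0.5 ⇒ √f = 1/0.5 = 2 ⇒ f* = 4.
From the budget, 4·h = 72 − 2·4 = 64, so h* = 16.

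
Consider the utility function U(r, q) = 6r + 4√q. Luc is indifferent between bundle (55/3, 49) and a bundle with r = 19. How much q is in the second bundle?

q = 36

U(55/3, 49) = 138.
Set U(19, q) = 138 and solve.
With r = 19: 4√q = 138 − 6·19 = 24, so √q = 6 and q = 36.
Check: U(19, 36) = 138.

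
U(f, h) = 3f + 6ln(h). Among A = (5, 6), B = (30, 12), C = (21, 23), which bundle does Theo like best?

Evaluate utility at each bundle:
U(A) = 25.751.
U(B) = 104.909.
U(C) = 81.813.
Highest utility is B, so B ≻ C ≻ A.

Bundle B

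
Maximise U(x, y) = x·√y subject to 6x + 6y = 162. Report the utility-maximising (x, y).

x* = 18, y* = 9

MU_x = √y and MU_y = 0.5·x·y^(-0.5).
MRS = MU_x/MU_y = (2)·y/x.
Tangency: set MRS = p_x/p_y = 6/6 = 1.
So (2)·y/x = 1, i.e. y = 0.5·x.
Substitute into the budget 6·x + 6·y = 162: 9·x = 162, so x* = 18.
Then y* = 0.5·18 = 9.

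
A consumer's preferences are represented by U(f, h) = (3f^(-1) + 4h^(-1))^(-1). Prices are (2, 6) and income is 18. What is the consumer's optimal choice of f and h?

f* = 3, h* = 2

For CES with ρ = -1, MRS = (3/4)·(h/f)^2.
Tangency: set MRS = p_f/p_h = 2/6 = 1/3.
So (h/f)^2 = 4/9; taking the square root, h/f = 2/3, i.e. h = (2/3)·f.
Substitute into the budget 2·f + 6·h = 18: 6·f = 18, so f* = 3 and h* = (2/3)·3 = 2.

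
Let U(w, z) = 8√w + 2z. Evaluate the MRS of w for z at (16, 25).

MRS = 0.5

MU_w = 8/(2√w), MU_z = 2.
MRS = 8/(2√w) ÷ 2.
At (16, 25): MRS = 0.5.
The indifference curve has slope −0.5 at this bundle.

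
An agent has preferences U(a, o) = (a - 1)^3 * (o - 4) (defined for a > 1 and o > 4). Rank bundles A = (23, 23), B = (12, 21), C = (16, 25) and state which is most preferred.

Evaluate utility at each bundle:
U(A) = 202312.
U(B) = 22627.
U(C) = 70875.
Highest utility is A, so A ≻ C ≻ B.

Bundle A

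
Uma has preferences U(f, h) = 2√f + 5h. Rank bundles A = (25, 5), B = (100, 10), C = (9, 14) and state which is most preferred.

Evaluate utility at each bundle:
U(A) = 35.000.
U(B) = 70.000.
U(C) = 76.000.
Highest utility is C, so C ≻ B ≻ A.

Bundle C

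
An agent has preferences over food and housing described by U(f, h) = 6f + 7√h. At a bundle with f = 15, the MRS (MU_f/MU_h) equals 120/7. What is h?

MU_f = 6, MU_h = 7/(2√h).
MRS = 6 ÷ (7/(2√h)).
MRS depends only on h: (12/7)·√h = 120/7 ⇒ √h = (120/7)/(12/7) = 10 ⇒ h = 100.

h = 100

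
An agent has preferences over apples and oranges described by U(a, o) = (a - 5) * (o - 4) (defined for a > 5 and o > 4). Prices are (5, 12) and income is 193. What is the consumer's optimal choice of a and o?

a* = 17, o* = 9

MU_a = (o−4), MU_o = (a−5).
MRS = (o−4)/(a−5).
Tangency: set MRS = p_a/p_o = 5/12.
So (o − 4)/(a − 5) = 5/12, i.e. (o − 4) = (5/12)·(a − 5).
Rewrite the budget in excess-of-subsistence terms: 5·(a − 5) + 12·(o − 4) = 193 − 5·5 − 12·4 = 120.
Substituting, 10·(a − 5) = 120, so a − 5 = 12 and a* = 17.
Then o − 4 = (5/12)·12 = 5, so o* = 9.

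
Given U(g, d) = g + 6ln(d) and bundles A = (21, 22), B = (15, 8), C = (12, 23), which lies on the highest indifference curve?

Evaluate utility at each bundle:
U(A) = 39.546.
U(B) = 27.477.
U(C) = 30.813.
Highest utility is A, so A ≻ C ≻ B.

Bundle A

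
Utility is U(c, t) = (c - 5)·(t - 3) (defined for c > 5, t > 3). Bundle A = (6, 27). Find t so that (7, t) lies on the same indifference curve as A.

t = 15

U(6, 27) = 24.
Set U(7, t) = 24 and solve.
With c = 7: (7 − 5) = 2, so (t − 3) = 24/2 = 12.
So t = 3 + 12 = 15.
Check: U(7, 15) = 24.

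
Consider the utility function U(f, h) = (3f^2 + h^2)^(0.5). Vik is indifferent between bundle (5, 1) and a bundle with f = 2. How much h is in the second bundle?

U depends on (f, h) only through S = 3f^2 + h^2, so equal utility means equal S. At (5, 1): S = 76.
With f = 2: 3·2^2 = 12, so h^2 = 76 − 12 = 64.
Hence h = √64 = 8.
Check: U(2, 8) = 8.7178.

h = 8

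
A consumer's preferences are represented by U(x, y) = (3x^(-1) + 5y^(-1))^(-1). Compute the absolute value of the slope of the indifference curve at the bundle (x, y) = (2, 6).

For CES with ρ = -1, MRS = (3/5)·(y/x)^2.
At (2, 6): MRS = 5.4.
The indifference curve has slope −5.4 at this bundle.

MRS = 5.4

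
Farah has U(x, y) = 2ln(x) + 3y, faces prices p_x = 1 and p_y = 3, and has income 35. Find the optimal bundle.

x* = 2, y* = 11

MU_x = 2/x, MU_y = 3.
MRS = 2/x ÷ 3.
Tangency: set MRS = p_x/p_y = 1/3.
MRS depends only on x: (2/3)/x = 1/3 ⇒ x* = (2/3)/(1/3) = 2.
From the budget, 3·y = 35 − 1·2 = 33, so y* = 11.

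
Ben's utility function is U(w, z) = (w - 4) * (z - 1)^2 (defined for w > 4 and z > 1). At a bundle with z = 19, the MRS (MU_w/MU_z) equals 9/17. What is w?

w = 21

MU_w = (z−1)^2, MU_z = 2·(w−4)·(z−1).
MRS = (1/2)·(z−1)/(w−4).
Substitute z = 19: MRS = 9/(w − 4). Setting this equal to 9/17 gives w − 4 = 9/(9/17) = 17, so w = 21.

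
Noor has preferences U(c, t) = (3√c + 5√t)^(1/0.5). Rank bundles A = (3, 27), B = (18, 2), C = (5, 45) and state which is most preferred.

Bundle C

Evaluate utility at each bundle:
U(A) = 972.000.
U(B) = 392.000.
U(C) = 1620.000.
Highest utility is C, so C ≻ A ≻ B.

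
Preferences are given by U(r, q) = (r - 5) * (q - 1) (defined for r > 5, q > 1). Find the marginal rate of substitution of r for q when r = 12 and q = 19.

MU_r = (q−1), MU_q = (r−5).
MRS = (q−1)/(r−5).
At (12, 19): MRS = 18/7.
So at (12, 19) the consumer would give up 18/7 units of q for one more unit of r.

MRS = 18/7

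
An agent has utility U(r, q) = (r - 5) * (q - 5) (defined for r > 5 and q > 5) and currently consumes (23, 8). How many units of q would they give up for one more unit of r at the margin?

MU_r = (q−5), MU_q = (r−5).
MRS = (q−5)/(r−5).
At (23, 8): MRS = 1/6.
That is, one extra unit of r is worth 1/6 units of q at the margin.

MRS = 1/6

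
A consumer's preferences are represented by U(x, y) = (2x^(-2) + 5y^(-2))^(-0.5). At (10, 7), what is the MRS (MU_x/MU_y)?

For CES with ρ = -2, MRS = (2/5)·(y/x)^3.
At (10, 7): MRS = 343/2500.
That is, one extra unit of x is worth 343/2500 units of y at the margin.

MRS = 343/2500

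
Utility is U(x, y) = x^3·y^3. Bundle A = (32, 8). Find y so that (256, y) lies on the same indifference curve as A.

U(32, 8) = 16777216.
Set U(256, y) = 16777216 and solve.
With x = 256: 256^3 = 16777216, so y^3 = 16777216/16777216 = 1; taking the cube root, y = 1.
Check: U(256, 1) = 16777216.

y = 1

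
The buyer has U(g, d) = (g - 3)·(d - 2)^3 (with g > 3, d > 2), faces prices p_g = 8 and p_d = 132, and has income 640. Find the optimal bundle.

g* = 14, d* = 4

MU_g = (d−2)^3, MU_d = 3·(g−3)·(d−2)^2.
MRS = (1/3)·(d−2)/(g−3).
Tangency: set MRS = p_g/p_d = 8/132 = 2/33.
So (1/3)·(d − 2)/(g − 3) = 2/33, i.e. (d − 2) = (2/11)·(g − 3).
Rewrite the budget in excess-of-subsistence terms: 8·(g − 3) + 132·(d − 2) = 640 − 8·3 − 132·2 = 352.
Substituting, 32·(g − 3) = 352, so g − 3 = 11 and g* = 14.
Then d − 2 = (2/11)·11 = 2, so d* = 4.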